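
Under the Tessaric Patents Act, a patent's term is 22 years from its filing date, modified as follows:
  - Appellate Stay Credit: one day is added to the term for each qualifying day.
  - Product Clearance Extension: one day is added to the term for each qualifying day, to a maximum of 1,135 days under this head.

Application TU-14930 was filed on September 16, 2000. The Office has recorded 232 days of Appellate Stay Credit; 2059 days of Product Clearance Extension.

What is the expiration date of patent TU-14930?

June 14, 2026

Base term: filing date + 22 years → 16 September 2022.
Appellate Stay Credit: +232 days → 6 May 2023.
Product Clearance Extension: 2059 days claimed exceeds the 1135-day cap, so +1135 days → 14 June 2026.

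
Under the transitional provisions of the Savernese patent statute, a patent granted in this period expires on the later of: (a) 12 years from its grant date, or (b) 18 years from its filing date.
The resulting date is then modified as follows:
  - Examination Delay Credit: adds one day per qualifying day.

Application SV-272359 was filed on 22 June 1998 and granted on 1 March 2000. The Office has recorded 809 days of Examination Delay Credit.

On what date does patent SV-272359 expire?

September 9, 2018

(a) grant + 12 years → 1 March 2012.
(b) filing + 18 years → 22 June 2016.
Later of the two: 22 June 2016.
Examination Delay Credit: +809 days → 9 September 2018.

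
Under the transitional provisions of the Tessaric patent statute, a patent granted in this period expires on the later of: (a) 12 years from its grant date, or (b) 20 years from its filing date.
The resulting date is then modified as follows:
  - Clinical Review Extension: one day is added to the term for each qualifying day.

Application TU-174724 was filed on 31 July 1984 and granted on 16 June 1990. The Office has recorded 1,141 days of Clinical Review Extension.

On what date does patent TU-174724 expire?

(a) grant + 12 years → 16 June 2002.
(b) filing + 20 years → 31 July 2004.
Later of the two: 31 July 2004.
Clinical Review Extension: +1141 days → 15 September 2007.

September 15, 2007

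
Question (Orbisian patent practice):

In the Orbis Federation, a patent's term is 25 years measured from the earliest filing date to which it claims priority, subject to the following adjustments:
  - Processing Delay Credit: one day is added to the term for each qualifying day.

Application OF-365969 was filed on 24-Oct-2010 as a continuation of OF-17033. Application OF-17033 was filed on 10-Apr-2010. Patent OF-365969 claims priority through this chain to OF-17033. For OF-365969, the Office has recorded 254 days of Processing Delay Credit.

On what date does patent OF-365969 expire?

Earliest priority filing: 10 April 2010.
Base term: 10 April 2010 + 25 years → 10 April 2035.
Processing Delay Credit: +254 days → 20 December 2035.

2035-12-20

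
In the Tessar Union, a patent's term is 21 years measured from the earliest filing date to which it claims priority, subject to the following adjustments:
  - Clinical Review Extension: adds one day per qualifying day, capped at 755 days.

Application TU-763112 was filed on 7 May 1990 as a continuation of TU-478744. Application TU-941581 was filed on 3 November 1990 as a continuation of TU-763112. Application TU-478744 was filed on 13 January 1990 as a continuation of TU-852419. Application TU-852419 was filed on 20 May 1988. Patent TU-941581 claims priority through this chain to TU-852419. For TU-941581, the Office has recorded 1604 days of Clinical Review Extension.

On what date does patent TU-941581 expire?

Earliest priority filing: 20 May 1988.
Base term: 20 May 1988 + 21 years → 20 May 2009.
Clinical Review Extension: 1604 days claimed exceeds the 755-day cap, so +755 days → 14 June 2011.

2011-06-14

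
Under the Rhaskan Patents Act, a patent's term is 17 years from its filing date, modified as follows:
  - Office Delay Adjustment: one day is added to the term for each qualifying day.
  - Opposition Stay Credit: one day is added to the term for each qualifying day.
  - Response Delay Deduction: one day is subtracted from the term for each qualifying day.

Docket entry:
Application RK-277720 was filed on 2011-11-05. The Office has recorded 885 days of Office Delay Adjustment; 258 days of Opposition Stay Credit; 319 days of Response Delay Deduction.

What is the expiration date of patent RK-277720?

February 7, 2031

Base term: filing date + 17 years → 5 November 2028.
Office Delay Adjustment: +885 days → 9 April 2031.
Opposition Stay Credit: +258 days → 23 December 2031.
Response Delay Deduction: −319 days → 7 February 2031.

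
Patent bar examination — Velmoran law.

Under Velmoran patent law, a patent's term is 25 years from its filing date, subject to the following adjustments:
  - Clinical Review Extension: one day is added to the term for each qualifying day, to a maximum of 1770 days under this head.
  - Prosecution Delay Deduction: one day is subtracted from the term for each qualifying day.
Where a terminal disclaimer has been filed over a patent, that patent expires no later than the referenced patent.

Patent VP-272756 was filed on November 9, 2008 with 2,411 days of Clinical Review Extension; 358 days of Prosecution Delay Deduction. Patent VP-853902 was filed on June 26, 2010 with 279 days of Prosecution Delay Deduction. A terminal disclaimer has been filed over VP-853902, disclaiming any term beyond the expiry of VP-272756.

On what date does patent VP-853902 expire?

2034-09-20

Natural term of VP-853902:
  Base: filing + 25 years → 26 June 2035.
  Prosecution Delay Deduction: −279 days → 20 September 2034.
Expiry of referenced patent VP-272756:
  Base: filing + 25 years → 9 November 2033.
  Clinical Review Extension: 2411 days claimed exceeds the 1770-day cap, so +1770 days → 14 September 2038.
  Prosecution Delay Deduction: −358 days → 21 September 2037.
Terminal disclaimer: VP-853902 expires on the earlier of 20 September 2034 and 21 September 2037.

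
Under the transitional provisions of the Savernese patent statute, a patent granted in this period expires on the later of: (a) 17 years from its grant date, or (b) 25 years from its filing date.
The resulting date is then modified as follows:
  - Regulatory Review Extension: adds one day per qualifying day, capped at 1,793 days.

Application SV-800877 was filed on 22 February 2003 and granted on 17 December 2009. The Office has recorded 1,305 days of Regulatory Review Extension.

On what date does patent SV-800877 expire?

(a) grant + 17 years → 17 December 2026.
(b) filing + 25 years → 22 February 2028.
Later of the two: 22 February 2028.
Regulatory Review Extension: 1305 days (within the 1793-day cap) → +1305 days → 19 September 2031.

2031-09-19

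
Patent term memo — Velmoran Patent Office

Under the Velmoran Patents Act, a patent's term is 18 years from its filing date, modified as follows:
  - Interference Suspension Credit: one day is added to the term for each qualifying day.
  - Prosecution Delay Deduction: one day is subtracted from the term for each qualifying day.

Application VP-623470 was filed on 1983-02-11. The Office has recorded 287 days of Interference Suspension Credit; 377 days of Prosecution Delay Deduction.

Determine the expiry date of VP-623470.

Base term: filing date + 18 years → 11 February 2001.
Interference Suspension Credit: +287 days → 25 November 2001.
Prosecution Delay Deduction: −377 days → 13 November 2000.

2000-11-13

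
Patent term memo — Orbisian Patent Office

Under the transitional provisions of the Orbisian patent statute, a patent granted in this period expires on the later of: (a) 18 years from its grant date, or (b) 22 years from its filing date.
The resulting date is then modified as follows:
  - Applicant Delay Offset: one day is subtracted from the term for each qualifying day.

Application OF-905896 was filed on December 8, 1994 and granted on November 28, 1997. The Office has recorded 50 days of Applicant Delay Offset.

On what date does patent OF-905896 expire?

2016-10-19

(a) grant + 18 years → 28 November 2015.
(b) filing + 22 years → 8 December 2016.
Later of the two: 8 December 2016.
Applicant Delay Offset: −50 days → 19 October 2016.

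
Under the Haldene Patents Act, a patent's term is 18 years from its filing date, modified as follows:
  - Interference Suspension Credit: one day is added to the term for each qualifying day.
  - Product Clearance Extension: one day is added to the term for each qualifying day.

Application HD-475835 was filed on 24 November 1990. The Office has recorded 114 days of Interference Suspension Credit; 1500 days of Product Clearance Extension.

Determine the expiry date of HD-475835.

Base term: filing date + 18 years → 24 November 2008.
Interference Suspension Credit: +114 days → 18 March 2009.
Product Clearance Extension: +1500 days → 26 April 2013.

2013-04-26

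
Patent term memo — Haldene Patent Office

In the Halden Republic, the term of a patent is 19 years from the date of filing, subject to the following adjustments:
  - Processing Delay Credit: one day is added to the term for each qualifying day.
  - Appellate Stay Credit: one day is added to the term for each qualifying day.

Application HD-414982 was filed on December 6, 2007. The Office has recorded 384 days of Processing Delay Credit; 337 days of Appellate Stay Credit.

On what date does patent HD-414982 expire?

2028-11-26

Base term: filing date + 19 years → 6 December 2026.
Processing Delay Credit: +384 days → 25 December 2027.
Appellate Stay Credit: +337 days → 26 November 2028.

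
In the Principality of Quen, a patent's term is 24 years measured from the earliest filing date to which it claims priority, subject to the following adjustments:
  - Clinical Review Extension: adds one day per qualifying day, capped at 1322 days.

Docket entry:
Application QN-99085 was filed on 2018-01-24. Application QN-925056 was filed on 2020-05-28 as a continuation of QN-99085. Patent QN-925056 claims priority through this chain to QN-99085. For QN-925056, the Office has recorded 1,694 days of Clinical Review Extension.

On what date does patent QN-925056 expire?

Earliest priority filing: 24 January 2018.
Base term: 24 January 2018 + 24 years → 24 January 2042.
Clinical Review Extension: 1694 days claimed exceeds the 1322-day cap, so +1322 days → 7 September 2045.

September 7, 2045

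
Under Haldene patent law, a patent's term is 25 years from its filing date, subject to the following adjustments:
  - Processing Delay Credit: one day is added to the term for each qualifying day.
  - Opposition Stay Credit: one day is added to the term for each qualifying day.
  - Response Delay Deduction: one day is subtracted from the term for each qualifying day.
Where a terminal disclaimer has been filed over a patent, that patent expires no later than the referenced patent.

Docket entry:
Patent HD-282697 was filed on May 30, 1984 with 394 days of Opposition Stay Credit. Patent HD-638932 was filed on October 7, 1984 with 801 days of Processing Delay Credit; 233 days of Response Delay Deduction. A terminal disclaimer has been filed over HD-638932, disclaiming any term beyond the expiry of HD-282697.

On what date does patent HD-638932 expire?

2010-06-28

Natural term of HD-638932:
  Base: filing + 25 years → 7 October 2009.
  Processing Delay Credit: +801 days → 17 December 2011.
  Response Delay Deduction: −233 days → 28 April 2011.
Expiry of referenced patent HD-282697:
  Base: filing + 25 years → 30 May 2009.
  Opposition Stay Credit: +394 days → 28 June 2010.
Terminal disclaimer: HD-638932 expires on the earlier of 28 April 2011 and 28 June 2010.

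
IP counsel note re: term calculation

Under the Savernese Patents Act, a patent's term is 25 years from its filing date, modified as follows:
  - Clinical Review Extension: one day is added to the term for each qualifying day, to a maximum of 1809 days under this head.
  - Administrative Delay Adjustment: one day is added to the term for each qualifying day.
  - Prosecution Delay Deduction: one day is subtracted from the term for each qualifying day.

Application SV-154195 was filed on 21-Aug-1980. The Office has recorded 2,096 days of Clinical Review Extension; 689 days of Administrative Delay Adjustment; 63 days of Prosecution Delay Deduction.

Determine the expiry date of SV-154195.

2012-04-21

Base term: filing date + 25 years → 21 August 2005.
Clinical Review Extension: 2096 days claimed exceeds the 1809-day cap, so +1809 days → 4 August 2010.
Administrative Delay Adjustment: +689 days → 23 June 2012.
Prosecution Delay Deduction: −63 days → 21 April 2012.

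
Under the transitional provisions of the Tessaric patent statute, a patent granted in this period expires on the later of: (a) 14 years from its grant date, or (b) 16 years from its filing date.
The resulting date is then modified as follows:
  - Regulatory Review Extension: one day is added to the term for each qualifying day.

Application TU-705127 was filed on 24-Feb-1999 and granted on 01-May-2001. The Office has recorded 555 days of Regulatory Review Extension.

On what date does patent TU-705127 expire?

(a) grant + 14 years → 1 May 2015.
(b) filing + 16 years → 24 February 2015.
Later of the two: 1 May 2015.
Regulatory Review Extension: +555 days → 6 November 2016.

2016-11-06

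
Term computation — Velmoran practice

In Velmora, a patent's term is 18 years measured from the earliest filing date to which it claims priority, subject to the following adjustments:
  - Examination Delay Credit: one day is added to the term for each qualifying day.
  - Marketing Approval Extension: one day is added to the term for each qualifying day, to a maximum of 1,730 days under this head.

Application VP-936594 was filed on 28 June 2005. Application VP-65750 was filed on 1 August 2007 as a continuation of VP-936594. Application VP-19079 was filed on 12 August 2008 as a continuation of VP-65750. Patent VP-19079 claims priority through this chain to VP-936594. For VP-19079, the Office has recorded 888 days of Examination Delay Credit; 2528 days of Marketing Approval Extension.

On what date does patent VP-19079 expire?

Earliest priority filing: 28 June 2005.
Base term: 28 June 2005 + 18 years → 28 June 2023.
Examination Delay Credit: +888 days → 2 December 2025.
Marketing Approval Extension: 2528 days claimed exceeds the 1730-day cap, so +1730 days → 28 August 2030.

August 28, 2030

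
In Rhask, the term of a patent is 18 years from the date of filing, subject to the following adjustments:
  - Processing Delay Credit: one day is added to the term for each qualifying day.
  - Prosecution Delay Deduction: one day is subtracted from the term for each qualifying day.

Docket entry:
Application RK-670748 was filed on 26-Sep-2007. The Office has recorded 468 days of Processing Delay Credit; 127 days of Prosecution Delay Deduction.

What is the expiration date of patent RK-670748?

Base term: filing date + 18 years → 26 September 2025.
Processing Delay Credit: +468 days → 7 January 2027.
Prosecution Delay Deduction: −127 days → 2 September 2026.

2026-09-02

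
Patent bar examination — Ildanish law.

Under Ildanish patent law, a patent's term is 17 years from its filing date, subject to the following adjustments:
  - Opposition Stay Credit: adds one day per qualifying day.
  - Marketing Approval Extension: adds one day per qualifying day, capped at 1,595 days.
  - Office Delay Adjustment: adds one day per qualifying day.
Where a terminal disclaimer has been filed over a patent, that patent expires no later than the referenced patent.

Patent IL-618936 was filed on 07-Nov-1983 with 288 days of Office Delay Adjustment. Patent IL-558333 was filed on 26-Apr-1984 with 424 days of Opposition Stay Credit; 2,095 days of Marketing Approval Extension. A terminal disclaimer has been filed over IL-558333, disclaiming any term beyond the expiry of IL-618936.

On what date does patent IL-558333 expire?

2001-08-22

Natural term of IL-558333:
  Base: filing + 17 years → 26 April 2001.
  Opposition Stay Credit: +424 days → 24 June 2002.
  Marketing Approval Extension: 2095 days claimed exceeds the 1595-day cap, so +1595 days → 5 November 2006.
Expiry of referenced patent IL-618936:
  Base: filing + 17 years → 7 November 2000.
  Office Delay Adjustment: +288 days → 22 August 2001.
Terminal disclaimer: IL-558333 expires on the earlier of 5 November 2006 and 22 August 2001.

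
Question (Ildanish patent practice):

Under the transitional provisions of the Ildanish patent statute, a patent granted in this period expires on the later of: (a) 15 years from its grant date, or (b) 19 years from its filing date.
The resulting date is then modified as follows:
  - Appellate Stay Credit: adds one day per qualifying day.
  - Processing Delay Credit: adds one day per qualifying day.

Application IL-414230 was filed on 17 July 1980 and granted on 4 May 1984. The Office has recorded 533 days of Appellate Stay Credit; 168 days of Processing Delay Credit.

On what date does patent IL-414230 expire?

(a) grant + 15 years → 4 May 1999.
(b) filing + 19 years → 17 July 1999.
Later of the two: 17 July 1999.
Appellate Stay Credit: +533 days → 31 December 2000.
Processing Delay Credit: +168 days → 17 June 2001.

2001-06-17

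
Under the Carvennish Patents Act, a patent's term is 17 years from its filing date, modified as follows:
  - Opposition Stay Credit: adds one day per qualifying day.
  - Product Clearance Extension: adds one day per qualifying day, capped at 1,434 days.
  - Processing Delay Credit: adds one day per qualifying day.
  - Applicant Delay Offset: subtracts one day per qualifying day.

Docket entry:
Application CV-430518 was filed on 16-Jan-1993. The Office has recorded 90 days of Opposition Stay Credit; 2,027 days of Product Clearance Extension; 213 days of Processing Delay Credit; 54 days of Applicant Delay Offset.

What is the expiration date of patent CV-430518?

August 26, 2014

Base term: filing date + 17 years → 16 January 2010.
Opposition Stay Credit: +90 days → 16 April 2010.
Product Clearance Extension: 2027 days claimed exceeds the 1434-day cap, so +1434 days → 20 March 2014.
Processing Delay Credit: +213 days → 19 October 2014.
Applicant Delay Offset: −54 days → 26 August 2014.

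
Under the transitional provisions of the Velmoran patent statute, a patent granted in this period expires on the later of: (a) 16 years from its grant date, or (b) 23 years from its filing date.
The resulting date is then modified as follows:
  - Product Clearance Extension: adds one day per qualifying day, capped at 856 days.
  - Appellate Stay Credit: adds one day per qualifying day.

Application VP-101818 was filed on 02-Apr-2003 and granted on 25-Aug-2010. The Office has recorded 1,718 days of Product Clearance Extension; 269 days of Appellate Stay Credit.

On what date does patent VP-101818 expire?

(a) grant + 16 years → 25 August 2026.
(b) filing + 23 years → 2 April 2026.
Later of the two: 25 August 2026.
Product Clearance Extension: 1718 days claimed exceeds the 856-day cap, so +856 days → 28 December 2028.
Appellate Stay Credit: +269 days → 23 September 2029.

September 23, 2029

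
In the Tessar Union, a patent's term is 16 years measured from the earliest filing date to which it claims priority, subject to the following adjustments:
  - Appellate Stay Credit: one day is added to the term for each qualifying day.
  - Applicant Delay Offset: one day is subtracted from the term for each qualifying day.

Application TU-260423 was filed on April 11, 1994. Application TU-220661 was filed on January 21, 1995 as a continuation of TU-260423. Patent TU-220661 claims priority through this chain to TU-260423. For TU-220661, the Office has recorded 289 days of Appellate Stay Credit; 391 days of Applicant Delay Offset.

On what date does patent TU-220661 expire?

Earliest priority filing: 11 April 1994.
Base term: 11 April 1994 + 16 years → 11 April 2010.
Appellate Stay Credit: +289 days → 25 January 2011.
Applicant Delay Offset: −391 days → 30 December 2009.

December 30, 2009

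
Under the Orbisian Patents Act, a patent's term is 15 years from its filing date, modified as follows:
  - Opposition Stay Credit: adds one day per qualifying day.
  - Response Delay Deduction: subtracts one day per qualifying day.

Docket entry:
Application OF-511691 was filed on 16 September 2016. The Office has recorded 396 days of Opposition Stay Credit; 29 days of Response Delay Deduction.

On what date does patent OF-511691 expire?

2032-09-17

Base term: filing date + 15 years → 16 September 2031.
Opposition Stay Credit: +396 days → 16 October 2032.
Response Delay Deduction: −29 days → 17 September 2032.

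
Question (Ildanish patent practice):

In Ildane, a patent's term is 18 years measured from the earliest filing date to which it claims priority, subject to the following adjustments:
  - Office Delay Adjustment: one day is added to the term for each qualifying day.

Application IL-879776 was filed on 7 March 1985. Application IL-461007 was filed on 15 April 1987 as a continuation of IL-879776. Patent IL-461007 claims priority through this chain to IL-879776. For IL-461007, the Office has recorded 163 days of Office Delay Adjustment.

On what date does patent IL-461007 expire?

Earliest priority filing: 7 March 1985.
Base term: 7 March 1985 + 18 years → 7 March 2003.
Office Delay Adjustment: +163 days → 17 August 2003.

August 17, 2003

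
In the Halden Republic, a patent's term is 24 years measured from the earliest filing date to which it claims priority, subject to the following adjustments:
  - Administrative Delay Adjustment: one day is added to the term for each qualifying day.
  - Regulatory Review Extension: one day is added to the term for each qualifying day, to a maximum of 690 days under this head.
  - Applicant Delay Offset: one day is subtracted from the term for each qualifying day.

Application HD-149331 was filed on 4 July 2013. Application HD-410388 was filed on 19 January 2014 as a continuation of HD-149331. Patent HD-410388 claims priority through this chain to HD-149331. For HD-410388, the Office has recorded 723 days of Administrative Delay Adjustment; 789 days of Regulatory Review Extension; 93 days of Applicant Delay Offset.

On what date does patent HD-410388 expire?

2041-02-13

Earliest priority filing: 4 July 2013.
Base term: 4 July 2013 + 24 years → 4 July 2037.
Administrative Delay Adjustment: +723 days → 27 June 2039.
Regulatory Review Extension: 789 days claimed exceeds the 690-day cap, so +690 days → 17 May 2041.
Applicant Delay Offset: −93 days → 13 February 2041.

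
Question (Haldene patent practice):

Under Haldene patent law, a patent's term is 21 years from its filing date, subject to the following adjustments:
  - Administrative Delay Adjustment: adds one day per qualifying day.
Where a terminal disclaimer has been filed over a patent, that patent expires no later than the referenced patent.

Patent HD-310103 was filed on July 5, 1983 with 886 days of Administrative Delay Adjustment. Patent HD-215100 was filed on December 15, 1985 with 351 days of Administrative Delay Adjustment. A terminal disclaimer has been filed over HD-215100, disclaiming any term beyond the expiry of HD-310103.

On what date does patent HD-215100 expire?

Natural term of HD-215100:
  Base: filing + 21 years → 15 December 2006.
  Administrative Delay Adjustment: +351 days → 1 December 2007.
Expiry of referenced patent HD-310103:
  Base: filing + 21 years → 5 July 2004.
  Administrative Delay Adjustment: +886 days → 8 December 2006.
Terminal disclaimer: HD-215100 expires on the earlier of 1 December 2007 and 8 December 2006.

2006-12-08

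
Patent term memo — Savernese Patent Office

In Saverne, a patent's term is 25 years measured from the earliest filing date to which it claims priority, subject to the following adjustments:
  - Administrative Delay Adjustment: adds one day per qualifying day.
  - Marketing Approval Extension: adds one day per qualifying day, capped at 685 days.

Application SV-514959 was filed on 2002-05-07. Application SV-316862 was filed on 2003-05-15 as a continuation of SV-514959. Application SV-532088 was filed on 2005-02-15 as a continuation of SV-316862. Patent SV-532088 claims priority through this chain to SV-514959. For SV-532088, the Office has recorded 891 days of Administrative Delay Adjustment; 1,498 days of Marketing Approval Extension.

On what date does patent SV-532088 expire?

2031-08-30

Earliest priority filing: 7 May 2002.
Base term: 7 May 2002 + 25 years → 7 May 2027.
Administrative Delay Adjustment: +891 days → 14 October 2029.
Marketing Approval Extension: 1498 days claimed exceeds the 685-day cap, so +685 days → 30 August 2031.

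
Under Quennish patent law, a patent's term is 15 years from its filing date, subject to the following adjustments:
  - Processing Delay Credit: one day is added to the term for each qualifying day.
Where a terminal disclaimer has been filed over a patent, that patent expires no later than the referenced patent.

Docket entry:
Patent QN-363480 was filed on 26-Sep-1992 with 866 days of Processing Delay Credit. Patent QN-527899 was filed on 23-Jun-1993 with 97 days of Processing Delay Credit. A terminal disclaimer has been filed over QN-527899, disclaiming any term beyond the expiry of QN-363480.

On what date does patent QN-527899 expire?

2008-09-28

Natural term of QN-527899:
  Base: filing + 15 years → 23 June 2008.
  Processing Delay Credit: +97 days → 28 September 2008.
Expiry of referenced patent QN-363480:
  Base: filing + 15 years → 26 September 2007.
  Processing Delay Credit: +866 days → 8 February 2010.
Terminal disclaimer: QN-527899 expires on the earlier of 28 September 2008 and 8 February 2010.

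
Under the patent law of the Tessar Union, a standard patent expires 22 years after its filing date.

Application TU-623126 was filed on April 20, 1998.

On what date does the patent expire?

2020-04-20

Filing date + 22 years → 20 April 2020.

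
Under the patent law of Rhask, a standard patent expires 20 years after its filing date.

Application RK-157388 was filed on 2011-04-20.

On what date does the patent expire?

2031-04-20

Filing date + 20 years → 20 April 2031.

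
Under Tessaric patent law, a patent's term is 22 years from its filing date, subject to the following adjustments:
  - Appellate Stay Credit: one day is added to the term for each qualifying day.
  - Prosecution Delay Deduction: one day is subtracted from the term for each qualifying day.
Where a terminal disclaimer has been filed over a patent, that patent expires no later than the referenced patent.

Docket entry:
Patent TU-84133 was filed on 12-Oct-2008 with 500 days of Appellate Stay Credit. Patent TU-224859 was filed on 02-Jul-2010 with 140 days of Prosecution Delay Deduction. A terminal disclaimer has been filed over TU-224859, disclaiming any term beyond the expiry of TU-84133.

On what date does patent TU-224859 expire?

February 13, 2032

Natural term of TU-224859:
  Base: filing + 22 years → 2 July 2032.
  Prosecution Delay Deduction: −140 days → 13 February 2032.
Expiry of referenced patent TU-84133:
  Base: filing + 22 years → 12 October 2030.
  Appellate Stay Credit: +500 days → 24 February 2032.
Terminal disclaimer: TU-224859 expires on the earlier of 13 February 2032 and 24 February 2032.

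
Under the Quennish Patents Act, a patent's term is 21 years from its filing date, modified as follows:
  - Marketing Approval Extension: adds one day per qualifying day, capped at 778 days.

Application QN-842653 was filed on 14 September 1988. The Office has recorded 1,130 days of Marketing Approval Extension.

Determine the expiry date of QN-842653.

2011-11-01

Base term: filing date + 21 years → 14 September 2009.
Marketing Approval Extension: 1130 days claimed exceeds the 778-day cap, so +778 days → 1 November 2011.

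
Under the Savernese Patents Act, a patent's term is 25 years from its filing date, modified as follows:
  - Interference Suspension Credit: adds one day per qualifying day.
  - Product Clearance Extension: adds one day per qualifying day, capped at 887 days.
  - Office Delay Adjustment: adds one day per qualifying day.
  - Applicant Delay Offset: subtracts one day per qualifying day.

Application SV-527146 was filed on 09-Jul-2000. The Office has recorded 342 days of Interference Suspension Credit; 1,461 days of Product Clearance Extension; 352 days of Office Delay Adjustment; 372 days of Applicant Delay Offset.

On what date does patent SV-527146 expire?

2028-10-30

Base term: filing date + 25 years → 9 July 2025.
Interference Suspension Credit: +342 days → 16 June 2026.
Product Clearance Extension: 1461 days claimed exceeds the 887-day cap, so +887 days → 19 November 2028.
Office Delay Adjustment: +352 days → 6 November 2029.
Applicant Delay Offset: −372 days → 30 October 2028.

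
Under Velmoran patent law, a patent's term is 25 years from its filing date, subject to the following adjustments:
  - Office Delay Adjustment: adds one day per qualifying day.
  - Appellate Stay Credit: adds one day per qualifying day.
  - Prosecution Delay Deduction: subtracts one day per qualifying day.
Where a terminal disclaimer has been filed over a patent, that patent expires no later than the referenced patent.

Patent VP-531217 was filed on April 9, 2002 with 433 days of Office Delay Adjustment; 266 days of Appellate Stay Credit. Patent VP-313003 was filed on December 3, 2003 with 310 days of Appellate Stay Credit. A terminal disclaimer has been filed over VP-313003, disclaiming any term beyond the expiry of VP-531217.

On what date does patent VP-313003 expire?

Natural term of VP-313003:
  Base: filing + 25 years → 3 December 2028.
  Appellate Stay Credit: +310 days → 9 October 2029.
Expiry of referenced patent VP-531217:
  Base: filing + 25 years → 9 April 2027.
  Office Delay Adjustment: +433 days → 15 June 2028.
  Appellate Stay Credit: +266 days → 8 March 2029.
Terminal disclaimer: VP-313003 expires on the earlier of 9 October 2029 and 8 March 2029.

2029-03-08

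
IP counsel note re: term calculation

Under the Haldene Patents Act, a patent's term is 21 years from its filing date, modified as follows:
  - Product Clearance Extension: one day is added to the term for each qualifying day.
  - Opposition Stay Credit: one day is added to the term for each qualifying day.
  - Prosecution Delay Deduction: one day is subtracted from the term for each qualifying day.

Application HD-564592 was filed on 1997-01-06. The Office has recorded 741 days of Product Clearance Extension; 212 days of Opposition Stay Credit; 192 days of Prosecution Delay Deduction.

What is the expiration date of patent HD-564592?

Base term: filing date + 21 years → 6 January 2018.
Product Clearance Extension: +741 days → 17 January 2020.
Opposition Stay Credit: +212 days → 16 August 2020.
Prosecution Delay Deduction: −192 days → 6 February 2020.

February 6, 2020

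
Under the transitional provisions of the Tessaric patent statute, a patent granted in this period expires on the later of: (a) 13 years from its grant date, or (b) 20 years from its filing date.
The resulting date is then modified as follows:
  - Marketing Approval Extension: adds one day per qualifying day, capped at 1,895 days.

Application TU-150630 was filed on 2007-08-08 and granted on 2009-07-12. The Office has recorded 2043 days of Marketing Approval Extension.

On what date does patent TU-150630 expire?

October 15, 2032

(a) grant + 13 years → 12 July 2022.
(b) filing + 20 years → 8 August 2027.
Later of the two: 8 August 2027.
Marketing Approval Extension: 2043 days claimed exceeds the 1895-day cap, so +1895 days → 15 October 2032.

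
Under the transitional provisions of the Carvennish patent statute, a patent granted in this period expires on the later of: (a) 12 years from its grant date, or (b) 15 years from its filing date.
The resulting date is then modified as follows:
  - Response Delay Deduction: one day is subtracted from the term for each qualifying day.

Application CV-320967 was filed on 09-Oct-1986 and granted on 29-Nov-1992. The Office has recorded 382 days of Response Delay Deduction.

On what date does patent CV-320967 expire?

(a) grant + 12 years → 29 November 2004.
(b) filing + 15 years → 9 October 2001.
Later of the two: 29 November 2004.
Response Delay Deduction: −382 days → 13 November 2003.

November 13, 2003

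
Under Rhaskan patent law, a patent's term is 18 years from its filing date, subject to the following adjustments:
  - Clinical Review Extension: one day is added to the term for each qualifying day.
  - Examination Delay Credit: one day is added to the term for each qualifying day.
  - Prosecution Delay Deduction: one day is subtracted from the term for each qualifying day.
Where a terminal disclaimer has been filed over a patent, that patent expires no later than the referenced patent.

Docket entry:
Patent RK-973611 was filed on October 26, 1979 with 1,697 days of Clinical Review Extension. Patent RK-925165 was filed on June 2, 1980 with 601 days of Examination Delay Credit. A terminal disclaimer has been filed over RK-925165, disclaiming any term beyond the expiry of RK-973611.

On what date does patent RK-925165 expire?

January 24, 2000

Natural term of RK-925165:
  Base: filing + 18 years → 2 June 1998.
  Examination Delay Credit: +601 days → 24 January 2000.
Expiry of referenced patent RK-973611:
  Base: filing + 18 years → 26 October 1997.
  Clinical Review Extension: +1697 days → 19 June 2002.
Terminal disclaimer: RK-925165 expires on the earlier of 24 January 2000 and 19 June 2002.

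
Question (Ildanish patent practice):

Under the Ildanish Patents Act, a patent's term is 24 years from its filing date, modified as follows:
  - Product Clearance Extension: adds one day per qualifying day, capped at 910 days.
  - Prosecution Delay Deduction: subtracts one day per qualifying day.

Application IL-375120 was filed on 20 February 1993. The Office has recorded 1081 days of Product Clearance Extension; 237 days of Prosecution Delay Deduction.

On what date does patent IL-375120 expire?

Base term: filing date + 24 years → 20 February 2017.
Product Clearance Extension: 1081 days claimed exceeds the 910-day cap, so +910 days → 19 August 2019.
Prosecution Delay Deduction: −237 days → 25 December 2018.

December 25, 2018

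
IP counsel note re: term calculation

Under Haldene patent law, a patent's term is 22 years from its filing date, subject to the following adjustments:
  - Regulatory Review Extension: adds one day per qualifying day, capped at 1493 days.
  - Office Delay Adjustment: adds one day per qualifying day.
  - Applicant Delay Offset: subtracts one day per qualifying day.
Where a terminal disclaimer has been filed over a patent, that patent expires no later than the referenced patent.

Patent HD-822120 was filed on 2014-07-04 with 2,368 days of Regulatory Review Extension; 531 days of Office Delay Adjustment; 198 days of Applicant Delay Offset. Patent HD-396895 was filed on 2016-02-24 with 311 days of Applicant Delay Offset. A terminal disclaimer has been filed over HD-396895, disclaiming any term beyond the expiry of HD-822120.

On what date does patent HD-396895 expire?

Natural term of HD-396895:
  Base: filing + 22 years → 24 February 2038.
  Applicant Delay Offset: −311 days → 19 April 2037.
Expiry of referenced patent HD-822120:
  Base: filing + 22 years → 4 July 2036.
  Regulatory Review Extension: 2368 days claimed exceeds the 1493-day cap, so +1493 days → 5 August 2040.
  Office Delay Adjustment: +531 days → 18 January 2042.
  Applicant Delay Offset: −198 days → 4 July 2041.
Terminal disclaimer: HD-396895 expires on the earlier of 19 April 2037 and 4 July 2041.

2037-04-19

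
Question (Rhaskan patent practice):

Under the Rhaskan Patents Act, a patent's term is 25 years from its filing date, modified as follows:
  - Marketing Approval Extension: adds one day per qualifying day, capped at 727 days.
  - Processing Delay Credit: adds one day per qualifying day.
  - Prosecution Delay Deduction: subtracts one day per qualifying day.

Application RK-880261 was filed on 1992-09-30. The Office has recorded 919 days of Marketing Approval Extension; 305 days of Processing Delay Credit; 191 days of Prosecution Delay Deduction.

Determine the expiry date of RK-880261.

Base term: filing date + 25 years → 30 September 2017.
Marketing Approval Extension: 919 days claimed exceeds the 727-day cap, so +727 days → 27 September 2019.
Processing Delay Credit: +305 days → 28 July 2020.
Prosecution Delay Deduction: −191 days → 19 January 2020.

January 19, 2020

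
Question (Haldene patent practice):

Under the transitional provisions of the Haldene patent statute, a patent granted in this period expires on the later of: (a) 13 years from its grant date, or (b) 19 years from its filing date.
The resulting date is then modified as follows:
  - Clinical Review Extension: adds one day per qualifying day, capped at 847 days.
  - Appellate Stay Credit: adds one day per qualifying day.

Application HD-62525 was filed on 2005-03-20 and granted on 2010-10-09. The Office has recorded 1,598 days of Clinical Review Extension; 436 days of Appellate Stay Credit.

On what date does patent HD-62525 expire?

2027-09-24

(a) grant + 13 years → 9 October 2023.
(b) filing + 19 years → 20 March 2024.
Later of the two: 20 March 2024.
Clinical Review Extension: 1598 days claimed exceeds the 847-day cap, so +847 days → 15 July 2026.
Appellate Stay Credit: +436 days → 24 September 2027.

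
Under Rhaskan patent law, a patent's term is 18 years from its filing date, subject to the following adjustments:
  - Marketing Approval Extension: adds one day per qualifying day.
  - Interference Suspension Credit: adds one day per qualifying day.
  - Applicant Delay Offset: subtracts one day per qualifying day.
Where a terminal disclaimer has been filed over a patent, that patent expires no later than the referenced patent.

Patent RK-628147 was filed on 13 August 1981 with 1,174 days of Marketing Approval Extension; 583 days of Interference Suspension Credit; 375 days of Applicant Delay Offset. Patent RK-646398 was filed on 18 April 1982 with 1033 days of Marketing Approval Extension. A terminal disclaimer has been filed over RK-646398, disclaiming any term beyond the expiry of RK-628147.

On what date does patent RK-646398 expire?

2003-02-15

Natural term of RK-646398:
  Base: filing + 18 years → 18 April 2000.
  Marketing Approval Extension: +1033 days → 15 February 2003.
Expiry of referenced patent RK-628147:
  Base: filing + 18 years → 13 August 1999.
  Marketing Approval Extension: +1174 days → 30 October 2002.
  Interference Suspension Credit: +583 days → 4 June 2004.
  Applicant Delay Offset: −375 days → 26 May 2003.
Terminal disclaimer: RK-646398 expires on the earlier of 15 February 2003 and 26 May 2003.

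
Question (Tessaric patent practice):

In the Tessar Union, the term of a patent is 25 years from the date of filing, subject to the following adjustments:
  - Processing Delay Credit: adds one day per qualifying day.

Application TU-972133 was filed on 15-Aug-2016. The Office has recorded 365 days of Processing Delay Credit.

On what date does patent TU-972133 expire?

August 15, 2042

Base term: filing date + 25 years → 15 August 2041.
Processing Delay Credit: +365 days → 15 August 2042.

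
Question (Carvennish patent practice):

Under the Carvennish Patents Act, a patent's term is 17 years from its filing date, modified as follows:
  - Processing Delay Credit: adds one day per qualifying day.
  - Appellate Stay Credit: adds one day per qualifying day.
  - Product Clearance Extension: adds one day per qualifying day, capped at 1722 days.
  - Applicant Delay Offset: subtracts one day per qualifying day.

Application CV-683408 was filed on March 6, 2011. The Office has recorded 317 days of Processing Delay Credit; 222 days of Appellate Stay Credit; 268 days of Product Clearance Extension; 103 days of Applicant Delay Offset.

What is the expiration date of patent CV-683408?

Base term: filing date + 17 years → 6 March 2028.
Processing Delay Credit: +317 days → 17 January 2029.
Appellate Stay Credit: +222 days → 27 August 2029.
Product Clearance Extension: 268 days (within the 1722-day cap) → +268 days → 22 May 2030.
Applicant Delay Offset: −103 days → 8 February 2030.

February 8, 2030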